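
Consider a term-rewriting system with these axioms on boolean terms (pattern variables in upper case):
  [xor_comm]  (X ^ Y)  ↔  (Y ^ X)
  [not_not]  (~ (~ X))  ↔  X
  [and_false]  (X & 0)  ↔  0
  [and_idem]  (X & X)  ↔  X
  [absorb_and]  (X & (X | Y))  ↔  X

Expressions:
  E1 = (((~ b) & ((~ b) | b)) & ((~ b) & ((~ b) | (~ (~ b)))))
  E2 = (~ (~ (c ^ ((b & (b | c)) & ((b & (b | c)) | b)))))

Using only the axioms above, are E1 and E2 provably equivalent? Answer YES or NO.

NO

Every axiom is a valid identity, so a rewrite proof would force E1 and E2 to agree under every assignment.
At b=0, c=0: E1 = 1 but E2 = 0; they differ, so no derivation exists.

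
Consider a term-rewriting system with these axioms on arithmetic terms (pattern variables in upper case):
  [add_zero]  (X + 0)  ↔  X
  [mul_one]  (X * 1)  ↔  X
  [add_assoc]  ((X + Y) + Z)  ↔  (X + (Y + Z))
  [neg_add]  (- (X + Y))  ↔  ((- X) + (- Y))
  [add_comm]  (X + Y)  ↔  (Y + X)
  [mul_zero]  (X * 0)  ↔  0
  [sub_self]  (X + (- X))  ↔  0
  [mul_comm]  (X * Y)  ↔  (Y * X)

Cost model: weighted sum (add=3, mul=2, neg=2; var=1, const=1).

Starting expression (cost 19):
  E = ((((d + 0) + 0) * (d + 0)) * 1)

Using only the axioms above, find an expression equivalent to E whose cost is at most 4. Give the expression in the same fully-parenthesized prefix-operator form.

(1) ((((d + 0) + 0) * (d + 0)) * 1)  =[mul_one →]=  (((d + 0) + 0) * (d + 0))
(2) (d + 0)  =[add_comm →]=  (0 + d)    ⊢ (((d + 0) + 0) * (0 + d))
(3) (d + 0)  =[add_zero →]=  d    ⊢ ((d + 0) * (0 + d))
(4) (0 + d)  =[add_comm →]=  (d + 0)    ⊢ ((d + 0) * (d + 0))
(5) (d + 0)  =[add_zero →]=  d    ⊢ (d * (d + 0))
(6) (d + 0)  =[add_zero →]=  d    ⊢ cost 4, within 4

(d * d)   [cost 4]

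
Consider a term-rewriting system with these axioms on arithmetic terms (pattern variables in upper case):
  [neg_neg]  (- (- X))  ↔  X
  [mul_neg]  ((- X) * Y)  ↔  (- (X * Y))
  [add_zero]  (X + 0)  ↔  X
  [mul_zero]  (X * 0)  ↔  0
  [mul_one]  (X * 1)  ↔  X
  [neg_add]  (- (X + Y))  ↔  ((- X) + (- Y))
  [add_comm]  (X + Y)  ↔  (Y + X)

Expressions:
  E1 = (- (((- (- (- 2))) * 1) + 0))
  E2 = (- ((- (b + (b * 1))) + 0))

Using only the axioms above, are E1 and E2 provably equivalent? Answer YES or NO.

NO

Every axiom is a valid identity, so a rewrite proof would force E1 and E2 to agree under every assignment.
At b=0: E1 = 2 but E2 = 0; they differ, so no derivation exists.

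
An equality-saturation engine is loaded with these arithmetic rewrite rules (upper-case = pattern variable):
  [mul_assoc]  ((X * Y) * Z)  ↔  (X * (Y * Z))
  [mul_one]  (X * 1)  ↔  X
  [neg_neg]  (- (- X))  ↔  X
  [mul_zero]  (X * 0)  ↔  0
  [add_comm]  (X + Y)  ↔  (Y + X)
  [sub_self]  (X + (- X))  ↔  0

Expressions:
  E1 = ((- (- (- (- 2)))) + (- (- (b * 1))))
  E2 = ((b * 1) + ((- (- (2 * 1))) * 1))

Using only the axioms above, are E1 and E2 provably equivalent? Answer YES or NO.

YES

(1) (- (- 2))  =[neg_neg →]=  2    ⊢ ((- (- 2)) + (- (- (b * 1))))
(2) (- (- (b * 1)))  =[neg_neg →]=  (b * 1)    ⊢ ((- (- 2)) + (b * 1))
(3) (- (- 2))  =[neg_neg →]=  2    ⊢ (2 + (b * 1))
(4) (b * 1)  =[mul_one →]=  b    ⊢ (2 + b)
(5) (2 + b)  =[add_comm →]=  (b + 2)
(6) b  =[mul_one ←]=  (b * 1)    ⊢ ((b * 1) + 2)
(7) 2  =[neg_neg ←]=  (- (- 2))    ⊢ ((b * 1) + (- (- 2)))
(8) 2  =[mul_one ←]=  (2 * 1)    ⊢ ((b * 1) + (- (- (2 * 1))))
(9) (- (- (2 * 1)))  =[mul_one ←]=  ((- (- (2 * 1))) * 1)    ⊢ E2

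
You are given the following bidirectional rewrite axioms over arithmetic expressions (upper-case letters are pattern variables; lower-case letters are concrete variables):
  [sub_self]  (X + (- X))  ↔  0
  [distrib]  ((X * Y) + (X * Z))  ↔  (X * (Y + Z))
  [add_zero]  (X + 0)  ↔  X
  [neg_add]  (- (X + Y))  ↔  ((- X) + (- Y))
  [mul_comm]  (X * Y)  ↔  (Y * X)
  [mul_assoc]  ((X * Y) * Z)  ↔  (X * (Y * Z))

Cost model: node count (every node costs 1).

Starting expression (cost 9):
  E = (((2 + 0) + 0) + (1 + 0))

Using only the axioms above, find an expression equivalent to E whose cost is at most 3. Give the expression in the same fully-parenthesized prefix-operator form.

(2 + 1)   [cost 3]

(1) (2 + 0)  =[add_zero →]=  2    ⊢ ((2 + 0) + (1 + 0))
(2) (1 + 0)  =[add_zero →]=  1    ⊢ ((2 + 0) + 1)
(3) (2 + 0)  =[add_zero →]=  2    ⊢ cost 3, within 3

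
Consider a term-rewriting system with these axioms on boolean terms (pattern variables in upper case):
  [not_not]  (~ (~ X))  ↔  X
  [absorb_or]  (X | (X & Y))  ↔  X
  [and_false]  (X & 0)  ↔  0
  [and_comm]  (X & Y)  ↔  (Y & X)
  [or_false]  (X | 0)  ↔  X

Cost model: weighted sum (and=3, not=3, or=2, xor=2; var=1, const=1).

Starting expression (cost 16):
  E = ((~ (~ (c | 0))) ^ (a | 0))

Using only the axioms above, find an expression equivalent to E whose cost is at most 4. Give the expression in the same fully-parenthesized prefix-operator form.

(c ^ a)   [cost 4]

1. [or_false →] (c | 0)  →  c;  E = ((~ (~ c)) ^ (a | 0))
2. [or_false →] (a | 0)  →  a;  E = ((~ (~ c)) ^ a)
3. [not_not →] (~ (~ c))  →  c;  cost 4 ≤ 4, done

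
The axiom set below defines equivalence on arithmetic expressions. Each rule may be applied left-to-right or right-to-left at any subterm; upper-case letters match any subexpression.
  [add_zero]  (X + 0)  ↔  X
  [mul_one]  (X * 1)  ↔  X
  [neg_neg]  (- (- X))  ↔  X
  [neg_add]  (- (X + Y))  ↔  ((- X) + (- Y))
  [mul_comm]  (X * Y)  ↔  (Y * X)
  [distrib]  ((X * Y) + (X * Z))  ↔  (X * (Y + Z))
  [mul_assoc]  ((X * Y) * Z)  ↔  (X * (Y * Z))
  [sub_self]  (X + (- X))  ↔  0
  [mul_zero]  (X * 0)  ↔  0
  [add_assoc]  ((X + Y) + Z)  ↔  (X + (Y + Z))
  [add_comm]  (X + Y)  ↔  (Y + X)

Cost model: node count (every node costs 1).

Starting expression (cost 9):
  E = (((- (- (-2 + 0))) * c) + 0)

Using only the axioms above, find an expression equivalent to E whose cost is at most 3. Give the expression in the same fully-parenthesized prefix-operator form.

(-2 * c)   [cost 3]

1. [neg_neg →] (- (- (-2 + 0)))  →  (-2 + 0);  E = (((-2 + 0) * c) + 0)
2. [add_zero →] (((-2 + 0) * c) + 0)  →  ((-2 + 0) * c)
3. [add_zero →] (-2 + 0)  →  -2;  cost 3 ≤ 3, done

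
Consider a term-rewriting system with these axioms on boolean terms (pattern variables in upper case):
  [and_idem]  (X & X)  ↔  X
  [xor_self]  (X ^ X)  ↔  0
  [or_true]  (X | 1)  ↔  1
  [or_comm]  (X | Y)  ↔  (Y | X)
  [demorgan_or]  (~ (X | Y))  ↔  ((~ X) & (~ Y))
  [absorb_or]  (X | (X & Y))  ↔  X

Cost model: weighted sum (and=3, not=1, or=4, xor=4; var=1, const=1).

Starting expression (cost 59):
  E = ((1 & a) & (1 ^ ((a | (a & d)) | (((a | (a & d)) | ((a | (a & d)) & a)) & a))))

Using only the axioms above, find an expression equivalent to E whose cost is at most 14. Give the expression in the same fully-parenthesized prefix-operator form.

1. [absorb_or →] ((a | (a & d)) | ((a | (a & d)) & a))  →  (a | (a & d));  E = ((1 & a) & (1 ^ ((a | (a & d)) | ((a | (a & d)) & a))))
2. [absorb_or →] ((a | (a & d)) | ((a | (a & d)) & a))  →  (a | (a & d));  E = ((1 & a) & (1 ^ (a | (a & d))))
3. [absorb_or →] (a | (a & d))  →  a;  cost 14 ≤ 14, done

((1 & a) & (1 ^ a))   [cost 14]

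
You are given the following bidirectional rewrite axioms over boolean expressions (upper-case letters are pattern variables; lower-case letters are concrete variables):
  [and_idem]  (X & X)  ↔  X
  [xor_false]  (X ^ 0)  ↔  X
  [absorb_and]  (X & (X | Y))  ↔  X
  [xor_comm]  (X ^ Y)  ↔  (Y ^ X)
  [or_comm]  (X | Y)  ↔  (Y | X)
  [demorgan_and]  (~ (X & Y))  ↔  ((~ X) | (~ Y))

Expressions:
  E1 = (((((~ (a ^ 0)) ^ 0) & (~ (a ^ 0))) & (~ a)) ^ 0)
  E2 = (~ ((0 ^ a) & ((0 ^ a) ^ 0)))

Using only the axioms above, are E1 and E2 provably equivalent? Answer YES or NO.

YES

(1) ((~ (a ^ 0)) ^ 0)  =[xor_false →]=  (~ (a ^ 0))    ⊢ ((((~ (a ^ 0)) & (~ (a ^ 0))) & (~ a)) ^ 0)
(2) ((~ (a ^ 0)) & (~ (a ^ 0)))  =[and_idem →]=  (~ (a ^ 0))    ⊢ (((~ (a ^ 0)) & (~ a)) ^ 0)
(3) (((~ (a ^ 0)) & (~ a)) ^ 0)  =[xor_false →]=  ((~ (a ^ 0)) & (~ a))
(4) (a ^ 0)  =[xor_false →]=  a    ⊢ ((~ a) & (~ a))
(5) ((~ a) & (~ a))  =[and_idem →]=  (~ a)
(6) a  =[xor_false ←]=  (a ^ 0)    ⊢ (~ (a ^ 0))
(7) (a ^ 0)  =[xor_comm →]=  (0 ^ a)    ⊢ (~ (0 ^ a))
(8) (0 ^ a)  =[and_idem ←]=  ((0 ^ a) & (0 ^ a))    ⊢ (~ ((0 ^ a) & (0 ^ a)))
(9) (0 ^ a)  =[xor_false ←]=  ((0 ^ a) ^ 0)    ⊢ E2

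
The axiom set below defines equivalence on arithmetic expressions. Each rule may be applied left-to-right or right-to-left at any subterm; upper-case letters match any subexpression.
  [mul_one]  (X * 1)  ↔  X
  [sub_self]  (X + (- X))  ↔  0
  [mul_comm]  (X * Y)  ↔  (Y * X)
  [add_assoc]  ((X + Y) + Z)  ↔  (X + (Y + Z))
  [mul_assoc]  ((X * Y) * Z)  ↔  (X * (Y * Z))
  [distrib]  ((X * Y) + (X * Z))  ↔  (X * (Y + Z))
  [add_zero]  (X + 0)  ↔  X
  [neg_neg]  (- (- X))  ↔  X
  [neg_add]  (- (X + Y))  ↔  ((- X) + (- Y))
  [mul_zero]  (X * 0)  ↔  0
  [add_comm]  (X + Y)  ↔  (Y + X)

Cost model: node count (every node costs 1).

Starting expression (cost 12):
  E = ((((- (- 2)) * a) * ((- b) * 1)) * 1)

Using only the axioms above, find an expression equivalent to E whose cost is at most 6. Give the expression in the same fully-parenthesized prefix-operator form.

((2 * a) * (- b))   [cost 6]

step 1: mul_one (→) rewrites ((- b) * 1) into (- b), now ((((- (- 2)) * a) * (- b)) * 1)
step 2: neg_neg (→) rewrites (- (- 2)) into 2, now (((2 * a) * (- b)) * 1)
step 3: mul_one (→) rewrites (((2 * a) * (- b)) * 1) into ((2 * a) * (- b)), reaching cost 6 (bound 6)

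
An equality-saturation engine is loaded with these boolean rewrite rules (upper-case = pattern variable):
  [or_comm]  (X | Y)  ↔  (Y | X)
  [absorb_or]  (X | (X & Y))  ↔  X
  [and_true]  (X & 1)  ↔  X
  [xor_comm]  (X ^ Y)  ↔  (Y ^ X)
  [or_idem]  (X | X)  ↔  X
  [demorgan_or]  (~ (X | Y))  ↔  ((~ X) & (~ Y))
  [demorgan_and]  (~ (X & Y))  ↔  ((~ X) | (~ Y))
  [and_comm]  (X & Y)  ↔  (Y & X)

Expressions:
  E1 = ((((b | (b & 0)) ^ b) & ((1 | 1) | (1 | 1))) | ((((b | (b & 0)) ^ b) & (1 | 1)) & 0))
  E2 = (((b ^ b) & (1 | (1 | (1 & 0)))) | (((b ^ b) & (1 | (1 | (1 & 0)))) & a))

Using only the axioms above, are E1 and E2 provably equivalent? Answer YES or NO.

step 1: or_idem (→) rewrites ((1 | 1) | (1 | 1)) into (1 | 1), now ((((b | (b & 0)) ^ b) & (1 | 1)) | ((((b | (b & 0)) ^ b) & (1 | 1)) & 0))
step 2: absorb_or (→) rewrites ((((b | (b & 0)) ^ b) & (1 | 1)) | ((((b | (b & 0)) ^ b) & (1 | 1)) & 0)) into (((b | (b & 0)) ^ b) & (1 | 1))
step 3: absorb_or (→) rewrites (b | (b & 0)) into b, now ((b ^ b) & (1 | 1))
step 4: absorb_or (←) rewrites 1 into (1 | (1 & 0)), now ((b ^ b) & ((1 | (1 & 0)) | 1))
step 5: or_comm (→) rewrites ((1 | (1 & 0)) | 1) into (1 | (1 | (1 & 0))), now ((b ^ b) & (1 | (1 | (1 & 0))))
step 6: absorb_or (←) rewrites ((b ^ b) & (1 | (1 | (1 & 0)))) into (((b ^ b) & (1 | (1 | (1 & 0)))) | (((b ^ b) & (1 | (1 | (1 & 0)))) & a)), which is E2

YES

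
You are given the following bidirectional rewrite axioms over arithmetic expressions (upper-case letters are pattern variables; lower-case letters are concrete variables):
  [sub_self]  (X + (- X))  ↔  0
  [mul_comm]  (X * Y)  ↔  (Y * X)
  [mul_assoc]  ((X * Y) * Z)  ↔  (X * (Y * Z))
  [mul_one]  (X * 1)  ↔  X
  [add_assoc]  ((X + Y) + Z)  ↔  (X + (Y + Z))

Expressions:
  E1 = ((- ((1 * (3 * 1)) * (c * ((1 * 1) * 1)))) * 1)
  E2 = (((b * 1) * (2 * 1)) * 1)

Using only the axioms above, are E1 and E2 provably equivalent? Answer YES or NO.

NO

Every axiom is a valid identity, so a rewrite proof would force E1 and E2 to agree under every assignment.
At b=0, c=1: E1 = -3 but E2 = 0; they differ, so no derivation exists.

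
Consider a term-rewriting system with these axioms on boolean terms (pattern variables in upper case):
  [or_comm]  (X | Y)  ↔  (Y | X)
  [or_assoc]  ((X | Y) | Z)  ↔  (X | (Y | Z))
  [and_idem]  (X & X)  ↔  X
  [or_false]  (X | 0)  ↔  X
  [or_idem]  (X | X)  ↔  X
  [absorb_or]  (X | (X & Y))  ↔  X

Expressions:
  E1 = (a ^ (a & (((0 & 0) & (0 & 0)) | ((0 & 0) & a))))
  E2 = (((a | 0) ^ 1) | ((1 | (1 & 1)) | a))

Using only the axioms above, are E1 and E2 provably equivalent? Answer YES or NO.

NO

The axioms are sound identities: if E1 ↔* E2 then E1 and E2 evaluate identically under any assignment.
Under a=0: E1 evaluates to 0, E2 to 1. Distinct ⇒ no rewrite sequence connects them.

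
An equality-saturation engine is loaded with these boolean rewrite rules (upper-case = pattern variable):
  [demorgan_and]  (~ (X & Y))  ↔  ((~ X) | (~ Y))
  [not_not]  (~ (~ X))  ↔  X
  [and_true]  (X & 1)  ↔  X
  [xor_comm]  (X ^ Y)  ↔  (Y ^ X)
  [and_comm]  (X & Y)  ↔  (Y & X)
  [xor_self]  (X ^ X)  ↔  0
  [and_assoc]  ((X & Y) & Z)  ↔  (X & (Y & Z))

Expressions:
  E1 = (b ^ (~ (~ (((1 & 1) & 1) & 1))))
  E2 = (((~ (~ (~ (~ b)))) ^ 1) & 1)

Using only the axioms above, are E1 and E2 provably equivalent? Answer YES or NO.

1. [and_true →] ((1 & 1) & 1)  →  (1 & 1);  E1 = (b ^ (~ (~ ((1 & 1) & 1))))
2. [and_true →] (1 & 1)  →  1;  E1 = (b ^ (~ (~ (1 & 1))))
3. [and_true →] (1 & 1)  →  1;  E1 = (b ^ (~ (~ 1)))
4. [not_not →] (~ (~ 1))  →  1;  E1 = (b ^ 1)
5. [not_not ←] b  →  (~ (~ b));  E1 = ((~ (~ b)) ^ 1)
6. [not_not ←] b  →  (~ (~ b));  E1 = ((~ (~ (~ (~ b)))) ^ 1)
7. [and_true ←] ((~ (~ (~ (~ b)))) ^ 1)  →  (((~ (~ (~ (~ b)))) ^ 1) & 1);  this is E2

YES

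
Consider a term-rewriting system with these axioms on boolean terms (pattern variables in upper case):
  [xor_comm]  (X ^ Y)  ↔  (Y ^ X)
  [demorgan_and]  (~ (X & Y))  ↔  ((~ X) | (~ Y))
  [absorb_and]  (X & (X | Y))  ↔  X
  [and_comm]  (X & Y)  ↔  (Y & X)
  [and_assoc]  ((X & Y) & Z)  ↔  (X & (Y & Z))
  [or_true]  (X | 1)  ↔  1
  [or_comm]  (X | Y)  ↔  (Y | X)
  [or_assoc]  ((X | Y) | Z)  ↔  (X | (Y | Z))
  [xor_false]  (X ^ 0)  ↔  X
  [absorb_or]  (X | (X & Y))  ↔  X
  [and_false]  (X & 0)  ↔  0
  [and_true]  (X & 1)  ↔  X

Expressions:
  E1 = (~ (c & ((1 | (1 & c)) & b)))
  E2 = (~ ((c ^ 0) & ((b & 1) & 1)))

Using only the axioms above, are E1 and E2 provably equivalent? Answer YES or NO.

YES

(1) (1 | (1 & c))  =[absorb_or →]=  1    ⊢ (~ (c & (1 & b)))
(2) (1 & b)  =[and_comm →]=  (b & 1)    ⊢ (~ (c & (b & 1)))
(3) (b & 1)  =[and_true →]=  b    ⊢ (~ (c & b))
(4) c  =[xor_false ←]=  (c ^ 0)    ⊢ (~ ((c ^ 0) & b))
(5) b  =[and_true ←]=  (b & 1)    ⊢ (~ ((c ^ 0) & (b & 1)))
(6) b  =[and_true ←]=  (b & 1)    ⊢ E2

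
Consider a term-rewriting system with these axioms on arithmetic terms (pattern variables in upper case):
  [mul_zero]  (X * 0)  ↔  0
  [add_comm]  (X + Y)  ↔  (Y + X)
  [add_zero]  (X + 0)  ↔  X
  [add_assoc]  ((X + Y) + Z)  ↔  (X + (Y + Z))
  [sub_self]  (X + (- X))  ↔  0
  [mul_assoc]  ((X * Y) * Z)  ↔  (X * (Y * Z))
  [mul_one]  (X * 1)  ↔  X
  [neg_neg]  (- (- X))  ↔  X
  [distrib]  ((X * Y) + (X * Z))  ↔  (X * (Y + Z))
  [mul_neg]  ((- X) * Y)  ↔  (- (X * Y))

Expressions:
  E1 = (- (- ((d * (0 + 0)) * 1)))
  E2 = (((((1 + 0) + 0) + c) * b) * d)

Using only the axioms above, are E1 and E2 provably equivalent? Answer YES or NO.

Every axiom is a valid identity, so a rewrite proof would force E1 and E2 to agree under every assignment.
At b=1, c=0, d=1: E1 = 0 but E2 = 1; they differ, so no derivation exists.

NO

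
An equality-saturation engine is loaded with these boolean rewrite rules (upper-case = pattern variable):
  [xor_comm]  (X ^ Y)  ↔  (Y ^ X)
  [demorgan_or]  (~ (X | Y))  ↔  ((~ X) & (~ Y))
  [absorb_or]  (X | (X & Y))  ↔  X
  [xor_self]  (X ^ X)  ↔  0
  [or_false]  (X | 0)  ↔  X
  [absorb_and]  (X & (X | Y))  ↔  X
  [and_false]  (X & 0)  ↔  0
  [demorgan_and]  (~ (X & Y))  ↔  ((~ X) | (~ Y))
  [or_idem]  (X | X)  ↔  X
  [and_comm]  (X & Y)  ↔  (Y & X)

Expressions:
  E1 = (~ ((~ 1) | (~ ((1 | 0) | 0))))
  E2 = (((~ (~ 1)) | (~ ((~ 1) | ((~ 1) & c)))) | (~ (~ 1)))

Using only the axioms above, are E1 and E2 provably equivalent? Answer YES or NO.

1. [or_false →] ((1 | 0) | 0)  →  (1 | 0);  E1 = (~ ((~ 1) | (~ (1 | 0))))
2. [or_false →] (1 | 0)  →  1;  E1 = (~ ((~ 1) | (~ 1)))
3. [or_idem →] ((~ 1) | (~ 1))  →  (~ 1);  E1 = (~ (~ 1))
4. [or_idem ←] (~ (~ 1))  →  ((~ (~ 1)) | (~ (~ 1)))
5. [or_idem ←] (~ (~ 1))  →  ((~ (~ 1)) | (~ (~ 1)));  E1 = (((~ (~ 1)) | (~ (~ 1))) | (~ (~ 1)))
6. [absorb_or ←] (~ 1)  →  ((~ 1) | ((~ 1) & c));  this is E2

YES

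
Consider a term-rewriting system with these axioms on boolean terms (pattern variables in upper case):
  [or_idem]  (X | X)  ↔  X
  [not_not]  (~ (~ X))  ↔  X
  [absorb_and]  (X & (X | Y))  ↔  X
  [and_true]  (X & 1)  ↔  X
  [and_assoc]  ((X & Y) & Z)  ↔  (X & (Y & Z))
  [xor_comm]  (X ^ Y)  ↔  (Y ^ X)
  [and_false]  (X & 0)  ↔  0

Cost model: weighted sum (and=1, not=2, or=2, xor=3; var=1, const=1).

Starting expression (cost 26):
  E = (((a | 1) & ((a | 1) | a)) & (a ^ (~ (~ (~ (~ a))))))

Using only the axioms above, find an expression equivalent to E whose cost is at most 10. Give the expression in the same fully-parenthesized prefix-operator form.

1. [not_not →] (~ (~ a))  →  a;  E = (((a | 1) & ((a | 1) | a)) & (a ^ (~ (~ a))))
2. [not_not →] (~ (~ a))  →  a;  E = (((a | 1) & ((a | 1) | a)) & (a ^ a))
3. [absorb_and →] ((a | 1) & ((a | 1) | a))  →  (a | 1);  cost 10 ≤ 10, done

((a | 1) & (a ^ a))   [cost 10]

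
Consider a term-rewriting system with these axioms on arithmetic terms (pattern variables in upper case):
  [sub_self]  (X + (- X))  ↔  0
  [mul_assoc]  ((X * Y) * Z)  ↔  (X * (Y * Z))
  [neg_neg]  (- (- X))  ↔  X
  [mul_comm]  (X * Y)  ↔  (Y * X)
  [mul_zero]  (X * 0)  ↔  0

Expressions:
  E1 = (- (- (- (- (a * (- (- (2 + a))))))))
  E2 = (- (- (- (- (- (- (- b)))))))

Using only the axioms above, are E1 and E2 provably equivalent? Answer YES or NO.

The axioms are sound identities: if E1 ↔* E2 then E1 and E2 evaluate identically under any assignment.
Under a=0, b=1: E1 evaluates to 0, E2 to -1. Distinct ⇒ no rewrite sequence connects them.

NO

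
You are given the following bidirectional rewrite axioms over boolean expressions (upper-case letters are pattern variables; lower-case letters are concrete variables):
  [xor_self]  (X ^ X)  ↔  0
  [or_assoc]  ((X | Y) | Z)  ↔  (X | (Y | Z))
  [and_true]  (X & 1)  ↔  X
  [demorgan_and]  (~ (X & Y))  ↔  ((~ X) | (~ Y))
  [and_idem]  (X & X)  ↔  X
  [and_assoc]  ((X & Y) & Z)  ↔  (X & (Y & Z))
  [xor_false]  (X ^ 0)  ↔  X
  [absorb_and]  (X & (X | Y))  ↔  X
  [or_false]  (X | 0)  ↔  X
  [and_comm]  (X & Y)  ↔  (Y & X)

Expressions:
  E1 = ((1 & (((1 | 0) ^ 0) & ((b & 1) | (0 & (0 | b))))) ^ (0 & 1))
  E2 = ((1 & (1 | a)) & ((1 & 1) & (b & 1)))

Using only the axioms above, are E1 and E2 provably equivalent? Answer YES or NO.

YES

1. [absorb_and →] (0 & (0 | b))  →  0;  E1 = ((1 & (((1 | 0) ^ 0) & ((b & 1) | 0))) ^ (0 & 1))
2. [xor_false →] ((1 | 0) ^ 0)  →  (1 | 0);  E1 = ((1 & ((1 | 0) & ((b & 1) | 0))) ^ (0 & 1))
3. [and_true →] (0 & 1)  →  0;  E1 = ((1 & ((1 | 0) & ((b & 1) | 0))) ^ 0)
4. [or_false →] (1 | 0)  →  1;  E1 = ((1 & (1 & ((b & 1) | 0))) ^ 0)
5. [and_true →] (b & 1)  →  b;  E1 = ((1 & (1 & (b | 0))) ^ 0)
6. [or_false →] (b | 0)  →  b;  E1 = ((1 & (1 & b)) ^ 0)
7. [xor_false →] ((1 & (1 & b)) ^ 0)  →  (1 & (1 & b))
8. [absorb_and ←] 1  →  (1 & (1 | a));  E1 = ((1 & (1 | a)) & (1 & b))
9. [and_idem ←] 1  →  (1 & 1);  E1 = ((1 & (1 | a)) & ((1 & 1) & b))
10. [and_true ←] b  →  (b & 1);  this is E2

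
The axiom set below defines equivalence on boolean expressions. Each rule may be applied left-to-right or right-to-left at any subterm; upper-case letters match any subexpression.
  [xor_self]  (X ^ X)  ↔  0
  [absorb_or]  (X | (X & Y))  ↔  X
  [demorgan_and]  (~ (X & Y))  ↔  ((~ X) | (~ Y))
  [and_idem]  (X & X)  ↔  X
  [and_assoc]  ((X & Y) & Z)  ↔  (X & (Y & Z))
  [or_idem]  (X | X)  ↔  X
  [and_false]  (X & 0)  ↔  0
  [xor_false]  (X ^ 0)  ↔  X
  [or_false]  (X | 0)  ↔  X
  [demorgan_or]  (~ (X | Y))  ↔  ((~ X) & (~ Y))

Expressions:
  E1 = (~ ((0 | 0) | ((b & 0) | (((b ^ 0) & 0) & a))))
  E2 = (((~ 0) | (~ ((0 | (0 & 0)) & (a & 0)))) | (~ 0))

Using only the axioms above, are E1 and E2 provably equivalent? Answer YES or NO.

step 1: xor_false (→) rewrites (b ^ 0) into b, now (~ ((0 | 0) | ((b & 0) | ((b & 0) & a))))
step 2: absorb_or (→) rewrites ((b & 0) | ((b & 0) & a)) into (b & 0), now (~ ((0 | 0) | (b & 0)))
step 3: and_false (→) rewrites (b & 0) into 0, now (~ ((0 | 0) | 0))
step 4: or_idem (→) rewrites (0 | 0) into 0, now (~ (0 | 0))
step 5: or_idem (→) rewrites (0 | 0) into 0, now (~ 0)
step 6: or_idem (←) rewrites (~ 0) into ((~ 0) | (~ 0))
step 7: or_idem (←) rewrites (~ 0) into ((~ 0) | (~ 0)), now (((~ 0) | (~ 0)) | (~ 0))
step 8: and_idem (←) rewrites 0 into (0 & 0), now (((~ 0) | (~ (0 & 0))) | (~ 0))
step 9: and_false (←) rewrites 0 into (a & 0), now (((~ 0) | (~ (0 & (a & 0)))) | (~ 0))
step 10: absorb_or (←) rewrites 0 into (0 | (0 & 0)), which is E2

YES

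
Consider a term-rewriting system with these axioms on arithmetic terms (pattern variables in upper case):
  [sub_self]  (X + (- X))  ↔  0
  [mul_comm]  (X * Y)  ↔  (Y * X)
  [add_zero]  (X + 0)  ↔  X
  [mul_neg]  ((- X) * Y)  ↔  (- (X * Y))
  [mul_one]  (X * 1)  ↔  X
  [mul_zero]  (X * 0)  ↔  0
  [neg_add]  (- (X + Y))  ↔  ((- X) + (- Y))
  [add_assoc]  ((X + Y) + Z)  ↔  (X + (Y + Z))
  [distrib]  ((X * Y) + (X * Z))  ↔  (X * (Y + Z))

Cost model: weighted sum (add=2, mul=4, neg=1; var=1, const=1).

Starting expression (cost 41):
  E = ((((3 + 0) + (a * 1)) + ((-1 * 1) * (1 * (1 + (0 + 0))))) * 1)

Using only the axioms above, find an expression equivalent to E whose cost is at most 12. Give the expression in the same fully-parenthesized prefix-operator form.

(1) ((((3 + 0) + (a * 1)) + ((-1 * 1) * (1 * (1 + (0 + 0))))) * 1)  =[mul_one →]=  (((3 + 0) + (a * 1)) + ((-1 * 1) * (1 * (1 + (0 + 0)))))
(2) (0 + 0)  =[add_zero →]=  0    ⊢ (((3 + 0) + (a * 1)) + ((-1 * 1) * (1 * (1 + 0))))
(3) (a * 1)  =[mul_one →]=  a    ⊢ (((3 + 0) + a) + ((-1 * 1) * (1 * (1 + 0))))
(4) (1 + 0)  =[add_zero →]=  1    ⊢ (((3 + 0) + a) + ((-1 * 1) * (1 * 1)))
(5) (1 * 1)  =[mul_one →]=  1    ⊢ (((3 + 0) + a) + ((-1 * 1) * 1))
(6) (-1 * 1)  =[mul_one →]=  -1    ⊢ (((3 + 0) + a) + (-1 * 1))
(7) (3 + 0)  =[add_zero →]=  3    ⊢ cost 12, within 12

((3 + a) + (-1 * 1))   [cost 12]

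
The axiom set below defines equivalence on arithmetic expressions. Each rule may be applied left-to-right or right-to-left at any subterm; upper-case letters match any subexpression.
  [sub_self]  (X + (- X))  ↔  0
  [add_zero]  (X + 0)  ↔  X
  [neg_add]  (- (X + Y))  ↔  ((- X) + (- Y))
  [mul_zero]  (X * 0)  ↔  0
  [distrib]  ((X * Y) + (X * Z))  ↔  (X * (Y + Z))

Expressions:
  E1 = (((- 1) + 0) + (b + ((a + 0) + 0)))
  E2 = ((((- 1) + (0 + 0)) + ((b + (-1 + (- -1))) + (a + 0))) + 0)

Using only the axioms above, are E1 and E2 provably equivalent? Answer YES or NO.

YES

(1) ((- 1) + 0)  =[add_zero →]=  (- 1)    ⊢ ((- 1) + (b + ((a + 0) + 0)))
(2) (a + 0)  =[add_zero →]=  a    ⊢ ((- 1) + (b + (a + 0)))
(3) (- 1)  =[add_zero ←]=  ((- 1) + 0)    ⊢ (((- 1) + 0) + (b + (a + 0)))
(4) b  =[add_zero ←]=  (b + 0)    ⊢ (((- 1) + 0) + ((b + 0) + (a + 0)))
(5) 0  =[add_zero ←]=  (0 + 0)    ⊢ (((- 1) + (0 + 0)) + ((b + 0) + (a + 0)))
(6) (((- 1) + (0 + 0)) + ((b + 0) + (a + 0)))  =[add_zero ←]=  ((((- 1) + (0 + 0)) + ((b + 0) + (a + 0))) + 0)
(7) 0  =[sub_self ←]=  (-1 + (- -1))    ⊢ E2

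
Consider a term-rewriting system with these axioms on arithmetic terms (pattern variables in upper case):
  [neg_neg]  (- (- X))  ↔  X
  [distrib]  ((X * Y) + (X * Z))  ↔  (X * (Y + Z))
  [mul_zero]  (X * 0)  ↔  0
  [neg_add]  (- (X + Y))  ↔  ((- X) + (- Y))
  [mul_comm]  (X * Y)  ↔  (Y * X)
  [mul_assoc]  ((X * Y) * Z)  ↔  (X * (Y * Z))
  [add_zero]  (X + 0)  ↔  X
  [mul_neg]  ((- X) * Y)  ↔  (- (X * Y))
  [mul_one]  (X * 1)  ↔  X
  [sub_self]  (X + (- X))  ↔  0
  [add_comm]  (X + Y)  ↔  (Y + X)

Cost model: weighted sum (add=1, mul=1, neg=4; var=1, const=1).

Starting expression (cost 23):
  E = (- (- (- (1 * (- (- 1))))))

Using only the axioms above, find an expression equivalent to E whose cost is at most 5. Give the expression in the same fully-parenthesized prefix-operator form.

(- 1)   [cost 5]

step 1: neg_neg (→) rewrites (- (- 1)) into 1, now (- (- (- (1 * 1))))
step 2: neg_neg (→) rewrites (- (- (- (1 * 1)))) into (- (1 * 1))
step 3: mul_one (→) rewrites (1 * 1) into 1, reaching cost 5 (bound 5)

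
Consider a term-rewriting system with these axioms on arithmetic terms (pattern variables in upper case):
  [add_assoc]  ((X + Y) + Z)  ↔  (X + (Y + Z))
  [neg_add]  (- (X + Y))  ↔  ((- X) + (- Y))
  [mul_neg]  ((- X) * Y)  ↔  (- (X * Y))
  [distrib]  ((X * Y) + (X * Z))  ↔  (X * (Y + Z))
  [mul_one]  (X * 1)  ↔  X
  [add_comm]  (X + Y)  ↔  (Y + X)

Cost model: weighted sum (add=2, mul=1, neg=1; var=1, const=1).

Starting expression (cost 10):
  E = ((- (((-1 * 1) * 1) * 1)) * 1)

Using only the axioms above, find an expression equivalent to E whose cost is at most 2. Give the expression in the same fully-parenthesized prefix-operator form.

1. [mul_one →] (((-1 * 1) * 1) * 1)  →  ((-1 * 1) * 1);  E = ((- ((-1 * 1) * 1)) * 1)
2. [mul_one →] (-1 * 1)  →  -1;  E = ((- (-1 * 1)) * 1)
3. [mul_one →] (-1 * 1)  →  -1;  E = ((- -1) * 1)
4. [mul_one →] ((- -1) * 1)  →  (- -1);  cost 2 ≤ 2, done

(- -1)   [cost 2]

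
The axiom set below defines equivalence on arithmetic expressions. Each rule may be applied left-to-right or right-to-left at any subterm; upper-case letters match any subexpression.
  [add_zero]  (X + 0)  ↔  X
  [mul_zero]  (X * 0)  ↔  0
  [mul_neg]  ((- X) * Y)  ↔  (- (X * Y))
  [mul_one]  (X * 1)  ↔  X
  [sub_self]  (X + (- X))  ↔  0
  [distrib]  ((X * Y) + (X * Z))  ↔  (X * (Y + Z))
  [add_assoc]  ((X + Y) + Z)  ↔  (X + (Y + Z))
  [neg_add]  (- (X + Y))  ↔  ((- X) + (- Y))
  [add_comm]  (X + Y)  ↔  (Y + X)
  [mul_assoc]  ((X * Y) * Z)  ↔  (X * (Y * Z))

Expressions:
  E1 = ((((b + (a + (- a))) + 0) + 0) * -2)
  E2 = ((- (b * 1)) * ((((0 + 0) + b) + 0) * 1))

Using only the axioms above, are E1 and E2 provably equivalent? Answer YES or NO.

The axioms are sound identities: if E1 ↔* E2 then E1 and E2 evaluate identically under any assignment.
Under a=0, b=1: E1 evaluates to -2, E2 to -1. Distinct ⇒ no rewrite sequence connects them.

NO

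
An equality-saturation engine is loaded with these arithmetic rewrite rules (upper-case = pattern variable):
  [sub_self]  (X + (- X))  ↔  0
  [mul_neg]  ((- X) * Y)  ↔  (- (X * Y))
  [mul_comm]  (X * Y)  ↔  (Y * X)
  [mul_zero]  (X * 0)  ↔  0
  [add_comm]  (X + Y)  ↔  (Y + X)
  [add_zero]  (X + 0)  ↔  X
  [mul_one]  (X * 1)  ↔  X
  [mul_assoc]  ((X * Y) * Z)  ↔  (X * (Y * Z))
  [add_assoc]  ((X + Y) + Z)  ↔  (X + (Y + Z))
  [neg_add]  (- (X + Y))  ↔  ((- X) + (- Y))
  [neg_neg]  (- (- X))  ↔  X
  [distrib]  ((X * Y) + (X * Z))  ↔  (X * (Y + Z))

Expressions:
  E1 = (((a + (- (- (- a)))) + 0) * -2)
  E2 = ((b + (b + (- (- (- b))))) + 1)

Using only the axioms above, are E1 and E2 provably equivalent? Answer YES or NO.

NO

The axioms are sound identities: if E1 ↔* E2 then E1 and E2 evaluate identically under any assignment.
Under a=0, b=0: E1 evaluates to 0, E2 to 1. Distinct ⇒ no rewrite sequence connects them.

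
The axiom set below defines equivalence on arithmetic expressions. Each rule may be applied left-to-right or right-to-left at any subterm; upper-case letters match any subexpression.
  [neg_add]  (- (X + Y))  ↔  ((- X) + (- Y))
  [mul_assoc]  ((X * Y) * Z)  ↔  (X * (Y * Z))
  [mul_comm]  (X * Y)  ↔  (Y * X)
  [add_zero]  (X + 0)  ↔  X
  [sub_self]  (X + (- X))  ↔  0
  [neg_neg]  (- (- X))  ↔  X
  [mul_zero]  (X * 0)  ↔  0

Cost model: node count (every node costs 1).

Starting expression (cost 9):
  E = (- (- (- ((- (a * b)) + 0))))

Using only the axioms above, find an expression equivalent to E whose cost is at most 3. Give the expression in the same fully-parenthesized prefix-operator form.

step 1: neg_neg (→) rewrites (- (- ((- (a * b)) + 0))) into ((- (a * b)) + 0), now (- ((- (a * b)) + 0))
step 2: add_zero (→) rewrites ((- (a * b)) + 0) into (- (a * b)), now (- (- (a * b)))
step 3: neg_neg (→) rewrites (- (- (a * b))) into (a * b), reaching cost 3 (bound 3)

(a * b)   [cost 3]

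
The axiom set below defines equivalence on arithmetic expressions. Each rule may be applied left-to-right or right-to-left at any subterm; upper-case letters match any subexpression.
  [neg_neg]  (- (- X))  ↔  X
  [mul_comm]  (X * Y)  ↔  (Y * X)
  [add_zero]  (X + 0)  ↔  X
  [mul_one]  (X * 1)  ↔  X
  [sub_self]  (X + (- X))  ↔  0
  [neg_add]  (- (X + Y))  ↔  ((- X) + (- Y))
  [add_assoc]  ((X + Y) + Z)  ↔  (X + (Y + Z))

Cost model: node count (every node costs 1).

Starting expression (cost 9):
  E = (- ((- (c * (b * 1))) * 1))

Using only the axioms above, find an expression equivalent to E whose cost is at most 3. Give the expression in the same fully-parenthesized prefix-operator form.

(c * b)   [cost 3]

(1) (b * 1)  =[mul_one →]=  b    ⊢ (- ((- (c * b)) * 1))
(2) ((- (c * b)) * 1)  =[mul_one →]=  (- (c * b))    ⊢ (- (- (c * b)))
(3) (- (- (c * b)))  =[neg_neg →]=  (c * b)    ⊢ cost 3, within 3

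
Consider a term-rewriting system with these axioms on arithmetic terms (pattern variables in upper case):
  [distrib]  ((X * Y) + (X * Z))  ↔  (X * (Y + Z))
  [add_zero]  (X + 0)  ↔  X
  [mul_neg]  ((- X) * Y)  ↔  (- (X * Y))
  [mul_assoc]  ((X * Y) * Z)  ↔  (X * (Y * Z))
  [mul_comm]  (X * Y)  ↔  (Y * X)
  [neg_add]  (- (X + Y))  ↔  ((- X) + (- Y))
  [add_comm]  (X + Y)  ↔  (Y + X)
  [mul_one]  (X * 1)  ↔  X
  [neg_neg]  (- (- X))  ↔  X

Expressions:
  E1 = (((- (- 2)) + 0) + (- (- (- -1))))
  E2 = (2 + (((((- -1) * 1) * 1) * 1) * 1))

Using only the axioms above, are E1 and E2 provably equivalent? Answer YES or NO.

1. [neg_neg →] (- (- 2))  →  2;  E1 = ((2 + 0) + (- (- (- -1))))
2. [add_zero →] (2 + 0)  →  2;  E1 = (2 + (- (- (- -1))))
3. [neg_neg →] (- (- (- -1)))  →  (- -1);  E1 = (2 + (- -1))
4. [mul_one ←] (- -1)  →  ((- -1) * 1);  E1 = (2 + ((- -1) * 1))
5. [mul_one ←] ((- -1) * 1)  →  (((- -1) * 1) * 1);  E1 = (2 + (((- -1) * 1) * 1))
6. [mul_one ←] (- -1)  →  ((- -1) * 1);  E1 = (2 + ((((- -1) * 1) * 1) * 1))
7. [mul_one ←] (- -1)  →  ((- -1) * 1);  this is E2

YES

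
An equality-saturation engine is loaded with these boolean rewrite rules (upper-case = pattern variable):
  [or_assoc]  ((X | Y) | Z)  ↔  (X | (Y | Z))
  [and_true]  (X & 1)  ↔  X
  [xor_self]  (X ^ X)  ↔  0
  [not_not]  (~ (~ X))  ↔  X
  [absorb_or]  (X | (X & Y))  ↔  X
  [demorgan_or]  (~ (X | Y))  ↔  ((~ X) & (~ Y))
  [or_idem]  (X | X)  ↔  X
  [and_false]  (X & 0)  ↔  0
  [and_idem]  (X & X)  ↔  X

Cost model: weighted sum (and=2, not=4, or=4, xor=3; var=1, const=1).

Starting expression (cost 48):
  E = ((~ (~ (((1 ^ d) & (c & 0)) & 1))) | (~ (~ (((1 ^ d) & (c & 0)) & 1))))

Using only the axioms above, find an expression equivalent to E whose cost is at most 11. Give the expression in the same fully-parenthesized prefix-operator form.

step 1: or_idem (→) rewrites ((~ (~ (((1 ^ d) & (c & 0)) & 1))) | (~ (~ (((1 ^ d) & (c & 0)) & 1)))) into (~ (~ (((1 ^ d) & (c & 0)) & 1)))
step 2: and_true (→) rewrites (((1 ^ d) & (c & 0)) & 1) into ((1 ^ d) & (c & 0)), now (~ (~ ((1 ^ d) & (c & 0))))
step 3: not_not (→) rewrites (~ (~ ((1 ^ d) & (c & 0)))) into ((1 ^ d) & (c & 0)), reaching cost 11 (bound 11)

((1 ^ d) & (c & 0))   [cost 11]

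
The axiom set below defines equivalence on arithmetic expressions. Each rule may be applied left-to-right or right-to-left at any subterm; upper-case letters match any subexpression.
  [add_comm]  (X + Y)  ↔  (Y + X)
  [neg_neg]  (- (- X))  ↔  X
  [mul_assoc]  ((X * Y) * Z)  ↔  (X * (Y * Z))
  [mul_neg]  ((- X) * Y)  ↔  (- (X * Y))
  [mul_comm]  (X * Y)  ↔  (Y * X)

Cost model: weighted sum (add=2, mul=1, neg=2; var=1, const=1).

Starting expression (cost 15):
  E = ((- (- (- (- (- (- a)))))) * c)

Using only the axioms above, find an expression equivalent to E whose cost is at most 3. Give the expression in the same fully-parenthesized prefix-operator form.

1. [neg_neg →] (- (- (- (- (- (- a))))))  →  (- (- (- (- a))));  E = ((- (- (- (- a)))) * c)
2. [neg_neg →] (- (- (- a)))  →  (- a);  E = ((- (- a)) * c)
3. [neg_neg →] (- (- a))  →  a;  cost 3 ≤ 3, done

(a * c)   [cost 3]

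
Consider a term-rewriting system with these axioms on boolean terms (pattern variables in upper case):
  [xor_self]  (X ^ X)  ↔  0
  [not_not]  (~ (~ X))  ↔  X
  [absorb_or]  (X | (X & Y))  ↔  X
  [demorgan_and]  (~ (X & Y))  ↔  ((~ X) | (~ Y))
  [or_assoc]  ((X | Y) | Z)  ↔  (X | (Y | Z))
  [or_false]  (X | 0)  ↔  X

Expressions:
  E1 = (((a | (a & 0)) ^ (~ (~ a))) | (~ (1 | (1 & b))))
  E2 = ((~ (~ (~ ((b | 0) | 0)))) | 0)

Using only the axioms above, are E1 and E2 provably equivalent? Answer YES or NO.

Every axiom is a valid identity, so a rewrite proof would force E1 and E2 to agree under every assignment.
At a=0, b=0: E1 = 0 but E2 = 1; they differ, so no derivation exists.

NO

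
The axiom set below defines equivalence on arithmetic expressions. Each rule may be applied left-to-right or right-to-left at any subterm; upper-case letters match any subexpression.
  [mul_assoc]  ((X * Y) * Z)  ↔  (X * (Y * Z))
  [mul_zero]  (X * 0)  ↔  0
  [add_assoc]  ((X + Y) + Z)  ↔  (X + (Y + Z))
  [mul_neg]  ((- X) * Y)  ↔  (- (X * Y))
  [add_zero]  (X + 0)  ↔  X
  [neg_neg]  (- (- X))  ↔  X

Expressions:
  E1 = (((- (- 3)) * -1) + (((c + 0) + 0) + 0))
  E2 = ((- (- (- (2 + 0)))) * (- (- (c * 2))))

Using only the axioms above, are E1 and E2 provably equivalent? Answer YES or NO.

All listed rules preserve value, hence provable equivalence implies equal values everywhere; look for a separating assignment.
c=0 gives E1 ↦ -3, E2 ↦ 0; values differ ⇒ not provably equivalent.

NO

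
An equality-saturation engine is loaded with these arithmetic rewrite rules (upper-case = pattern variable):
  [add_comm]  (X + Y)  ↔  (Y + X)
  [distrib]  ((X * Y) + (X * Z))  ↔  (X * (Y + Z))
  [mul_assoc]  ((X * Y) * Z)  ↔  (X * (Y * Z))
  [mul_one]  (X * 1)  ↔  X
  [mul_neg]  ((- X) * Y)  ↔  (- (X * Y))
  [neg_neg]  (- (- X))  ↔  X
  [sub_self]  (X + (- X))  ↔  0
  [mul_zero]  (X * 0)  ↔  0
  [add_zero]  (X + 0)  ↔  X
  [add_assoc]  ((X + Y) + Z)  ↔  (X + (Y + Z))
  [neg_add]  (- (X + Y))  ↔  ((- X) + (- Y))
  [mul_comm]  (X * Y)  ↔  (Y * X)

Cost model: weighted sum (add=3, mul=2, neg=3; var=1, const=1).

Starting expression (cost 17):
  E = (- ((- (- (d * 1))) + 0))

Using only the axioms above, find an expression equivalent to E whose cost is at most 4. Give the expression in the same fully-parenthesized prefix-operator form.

step 1: add_zero (→) rewrites ((- (- (d * 1))) + 0) into (- (- (d * 1))), now (- (- (- (d * 1))))
step 2: mul_one (→) rewrites (d * 1) into d, now (- (- (- d)))
step 3: neg_neg (→) rewrites (- (- (- d))) into (- d), reaching cost 4 (bound 4)

(- d)   [cost 4]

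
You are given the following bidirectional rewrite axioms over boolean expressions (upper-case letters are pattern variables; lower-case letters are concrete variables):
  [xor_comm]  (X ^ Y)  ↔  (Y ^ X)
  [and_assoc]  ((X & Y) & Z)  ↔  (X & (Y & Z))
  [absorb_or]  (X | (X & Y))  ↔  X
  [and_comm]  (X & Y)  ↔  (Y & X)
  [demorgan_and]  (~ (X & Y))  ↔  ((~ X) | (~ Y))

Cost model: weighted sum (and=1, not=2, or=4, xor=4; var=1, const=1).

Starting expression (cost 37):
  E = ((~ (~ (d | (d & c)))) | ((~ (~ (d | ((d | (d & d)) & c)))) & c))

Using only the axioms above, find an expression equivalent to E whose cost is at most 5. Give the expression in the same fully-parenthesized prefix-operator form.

step 1: absorb_or (→) rewrites (d | (d & d)) into d, now ((~ (~ (d | (d & c)))) | ((~ (~ (d | (d & c)))) & c))
step 2: absorb_or (→) rewrites ((~ (~ (d | (d & c)))) | ((~ (~ (d | (d & c)))) & c)) into (~ (~ (d | (d & c))))
step 3: absorb_or (→) rewrites (d | (d & c)) into d, reaching cost 5 (bound 5)

(~ (~ d))   [cost 5]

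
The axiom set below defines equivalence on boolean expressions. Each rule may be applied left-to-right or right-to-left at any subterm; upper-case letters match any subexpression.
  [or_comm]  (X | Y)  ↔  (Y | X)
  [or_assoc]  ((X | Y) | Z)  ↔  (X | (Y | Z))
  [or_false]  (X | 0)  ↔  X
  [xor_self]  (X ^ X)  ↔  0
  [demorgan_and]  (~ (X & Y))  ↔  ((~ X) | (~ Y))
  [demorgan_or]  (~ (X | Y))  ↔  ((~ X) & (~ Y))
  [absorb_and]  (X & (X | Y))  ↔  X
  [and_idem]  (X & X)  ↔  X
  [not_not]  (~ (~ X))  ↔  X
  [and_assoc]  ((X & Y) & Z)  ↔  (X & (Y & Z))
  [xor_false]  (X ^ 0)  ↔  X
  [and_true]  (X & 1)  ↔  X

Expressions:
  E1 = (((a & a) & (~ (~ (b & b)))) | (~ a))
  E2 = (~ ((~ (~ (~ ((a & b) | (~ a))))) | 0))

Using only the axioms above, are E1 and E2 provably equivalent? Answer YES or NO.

YES

(1) (~ (~ (b & b)))  =[not_not →]=  (b & b)    ⊢ (((a & a) & (b & b)) | (~ a))
(2) (a & a)  =[and_idem →]=  a    ⊢ ((a & (b & b)) | (~ a))
(3) (b & b)  =[and_idem →]=  b    ⊢ ((a & b) | (~ a))
(4) ((a & b) | (~ a))  =[not_not ←]=  (~ (~ ((a & b) | (~ a))))
(5) (~ ((a & b) | (~ a)))  =[or_false ←]=  ((~ ((a & b) | (~ a))) | 0)    ⊢ (~ ((~ ((a & b) | (~ a))) | 0))
(6) (~ ((a & b) | (~ a)))  =[not_not ←]=  (~ (~ (~ ((a & b) | (~ a)))))    ⊢ E2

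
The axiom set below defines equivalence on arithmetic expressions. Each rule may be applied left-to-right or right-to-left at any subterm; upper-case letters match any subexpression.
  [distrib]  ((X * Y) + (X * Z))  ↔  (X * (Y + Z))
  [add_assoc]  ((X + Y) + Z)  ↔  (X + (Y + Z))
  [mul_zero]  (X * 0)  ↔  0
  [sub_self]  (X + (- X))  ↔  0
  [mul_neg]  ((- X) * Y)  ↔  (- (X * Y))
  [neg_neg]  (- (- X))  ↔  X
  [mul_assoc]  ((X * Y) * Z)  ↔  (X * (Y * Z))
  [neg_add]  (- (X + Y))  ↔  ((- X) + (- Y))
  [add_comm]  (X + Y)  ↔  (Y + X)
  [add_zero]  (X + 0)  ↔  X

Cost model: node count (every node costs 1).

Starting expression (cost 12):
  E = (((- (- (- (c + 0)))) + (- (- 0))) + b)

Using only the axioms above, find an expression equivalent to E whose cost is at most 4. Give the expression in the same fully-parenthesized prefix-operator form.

(1) (- (- (- (c + 0))))  =[neg_neg →]=  (- (c + 0))    ⊢ (((- (c + 0)) + (- (- 0))) + b)
(2) (- (- 0))  =[neg_neg →]=  0    ⊢ (((- (c + 0)) + 0) + b)
(3) (c + 0)  =[add_zero →]=  c    ⊢ (((- c) + 0) + b)
(4) ((- c) + 0)  =[add_zero →]=  (- c)    ⊢ cost 4, within 4

((- c) + b)   [cost 4]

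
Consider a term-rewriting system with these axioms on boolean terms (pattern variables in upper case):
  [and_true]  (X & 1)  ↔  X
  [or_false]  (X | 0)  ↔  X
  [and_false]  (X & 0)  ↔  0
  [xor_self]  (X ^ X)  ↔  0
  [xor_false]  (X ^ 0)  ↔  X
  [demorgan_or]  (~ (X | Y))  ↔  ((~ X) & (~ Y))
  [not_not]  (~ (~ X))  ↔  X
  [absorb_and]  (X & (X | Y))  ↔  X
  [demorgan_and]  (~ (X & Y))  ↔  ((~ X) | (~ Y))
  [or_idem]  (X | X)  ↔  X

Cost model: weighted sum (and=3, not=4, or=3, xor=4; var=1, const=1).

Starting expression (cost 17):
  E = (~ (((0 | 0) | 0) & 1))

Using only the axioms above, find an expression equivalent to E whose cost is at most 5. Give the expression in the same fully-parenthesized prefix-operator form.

step 1: and_true (→) rewrites (((0 | 0) | 0) & 1) into ((0 | 0) | 0), now (~ ((0 | 0) | 0))
step 2: or_false (→) rewrites (0 | 0) into 0, now (~ (0 | 0))
step 3: or_idem (→) rewrites (0 | 0) into 0, reaching cost 5 (bound 5)

(~ 0)   [cost 5]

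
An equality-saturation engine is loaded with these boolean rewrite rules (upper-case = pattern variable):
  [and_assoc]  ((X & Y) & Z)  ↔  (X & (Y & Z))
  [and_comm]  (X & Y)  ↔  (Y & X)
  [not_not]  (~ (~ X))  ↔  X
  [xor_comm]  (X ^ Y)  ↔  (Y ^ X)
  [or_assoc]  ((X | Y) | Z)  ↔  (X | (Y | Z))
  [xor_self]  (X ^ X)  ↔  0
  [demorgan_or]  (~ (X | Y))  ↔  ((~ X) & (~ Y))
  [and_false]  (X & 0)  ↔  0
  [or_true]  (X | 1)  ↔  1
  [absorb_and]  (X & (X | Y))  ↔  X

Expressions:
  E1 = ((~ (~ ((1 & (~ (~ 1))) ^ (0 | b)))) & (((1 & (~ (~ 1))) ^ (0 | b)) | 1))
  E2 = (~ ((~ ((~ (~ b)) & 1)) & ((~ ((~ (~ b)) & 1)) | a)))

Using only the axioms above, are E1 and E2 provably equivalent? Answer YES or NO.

Every axiom is a valid identity, so a rewrite proof would force E1 and E2 to agree under every assignment.
At a=0, b=0: E1 = 1 but E2 = 0; they differ, so no derivation exists.

NO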